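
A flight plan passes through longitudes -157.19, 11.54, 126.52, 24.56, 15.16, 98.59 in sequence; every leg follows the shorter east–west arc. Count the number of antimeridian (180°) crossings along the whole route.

0

Leg 1: -157.19° → +11.54°, shortest Δλ = 168.73° (east) — does not cross 180°.
Leg 2: +11.54° → +126.52°, shortest Δλ = 114.98° (east) — does not cross 180°.
Leg 3: +126.52° → +24.56°, shortest Δλ = -101.96° (west) — does not cross 180°.
Leg 4: +24.56° → +15.16°, shortest Δλ = -9.4° (west) — does not cross 180°.
Leg 5: +15.16° → +98.59°, shortest Δλ = 83.43° (east) — does not cross 180°.
Total crossings: 0.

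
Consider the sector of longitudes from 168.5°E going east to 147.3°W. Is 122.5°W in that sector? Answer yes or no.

No

Band width going east from +168.5° to -147.3°: ((-147.3 − 168.5) mod 360) = 44.2°.
Offset of -122.5° east of the west edge: ((-122.5 − 168.5) mod 360) = 69.0°.
69.0° > 44.2° ⇒ outside.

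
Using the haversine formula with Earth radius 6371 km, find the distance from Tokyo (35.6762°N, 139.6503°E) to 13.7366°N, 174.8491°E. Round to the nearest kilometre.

Δλ = 174.8491 − 139.6503 = 35.1988°.
Δφ = 13.7366 − 35.6762 = -21.9396°.
a = sin²(Δφ/2) + cos φ₁ · cos φ₂ · sin²(Δλ/2) = 0.108351.
c = 2·atan2(√a, √(1−a)) = 0.67084 rad → d = 6371·c ≈ 4273.94 km.

4274 km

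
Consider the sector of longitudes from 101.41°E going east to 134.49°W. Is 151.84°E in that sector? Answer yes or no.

Yes

Band width going east from +101.41° to -134.49°: ((-134.49 − 101.41) mod 360) = 124.10°.
Offset of +151.84° east of the west edge: ((151.84 − 101.41) mod 360) = 50.43°.
50.43° ≤ 124.10° ⇒ inside.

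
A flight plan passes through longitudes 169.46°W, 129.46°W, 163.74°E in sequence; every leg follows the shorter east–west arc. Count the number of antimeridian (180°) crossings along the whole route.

1

Leg 1: -169.46° → -129.46°, shortest Δλ = 40.0° (east) — does not cross 180°.
Leg 2: -129.46° → +163.74°, shortest Δλ = -66.8° (west) — crosses 180°.
Total crossings: 1.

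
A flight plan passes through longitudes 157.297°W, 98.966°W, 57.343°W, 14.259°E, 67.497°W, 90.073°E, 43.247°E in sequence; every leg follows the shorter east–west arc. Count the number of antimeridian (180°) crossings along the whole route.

0

Leg 1: -157.297° → -98.966°, shortest Δλ = 58.331° (east) — does not cross 180°.
Leg 2: -98.966° → -57.343°, shortest Δλ = 41.623° (east) — does not cross 180°.
Leg 3: -57.343° → +14.259°, shortest Δλ = 71.602° (east) — does not cross 180°.
Leg 4: +14.259° → -67.497°, shortest Δλ = -81.756° (west) — does not cross 180°.
Leg 5: -67.497° → +90.073°, shortest Δλ = 157.57° (east) — does not cross 180°.
Leg 6: +90.073° → +43.247°, shortest Δλ = -46.826° (west) — does not cross 180°.
Total crossings: 0.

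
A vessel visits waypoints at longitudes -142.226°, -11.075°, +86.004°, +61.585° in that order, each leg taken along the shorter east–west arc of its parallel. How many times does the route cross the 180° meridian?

Leg 1: -142.226° → -11.075°, shortest Δλ = 131.151° (east) — does not cross 180°.
Leg 2: -11.075° → +86.004°, shortest Δλ = 97.079° (east) — does not cross 180°.
Leg 3: +86.004° → +61.585°, shortest Δλ = -24.419° (west) — does not cross 180°.
Total crossings: 0.

0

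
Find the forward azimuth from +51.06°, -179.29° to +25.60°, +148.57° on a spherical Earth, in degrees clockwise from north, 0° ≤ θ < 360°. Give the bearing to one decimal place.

Δλ = 148.57 − -179.29 = 327.86°; wrapped into (−180°, 180°]: -32.14°.
θ = atan2( sin Δλ · cos φ₂ , cos φ₁ · sin φ₂ − sin φ₁ · cos φ₂ · cos Δλ )
  = atan2(-0.47977, -0.32238) = -123.900° → normalised to [0°, 360°): 236.100°.

236.1°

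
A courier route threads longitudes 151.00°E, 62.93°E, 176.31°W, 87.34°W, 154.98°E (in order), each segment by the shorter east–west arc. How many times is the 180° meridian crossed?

Leg 1: +151.00° → +62.93°, shortest Δλ = -88.07° (west) — does not cross 180°.
Leg 2: +62.93° → -176.31°, shortest Δλ = 120.76° (east) — crosses 180°.
Leg 3: -176.31° → -87.34°, shortest Δλ = 88.97° (east) — does not cross 180°.
Leg 4: -87.34° → +154.98°, shortest Δλ = -117.68° (west) — crosses 180°.
Total crossings: 2.

2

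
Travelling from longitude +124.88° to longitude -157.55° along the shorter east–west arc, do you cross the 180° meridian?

Naïve |-157.55 − 124.88| = 282.43° > 180°, so the shorter arc goes the other way round — across 180°.
Signed shortest Δλ = ((-157.55 − 124.88 + 180) mod 360) − 180 = 77.57°.
Going east by 77.57° from +124.88° passes through 180° before reaching -157.55°.

Yes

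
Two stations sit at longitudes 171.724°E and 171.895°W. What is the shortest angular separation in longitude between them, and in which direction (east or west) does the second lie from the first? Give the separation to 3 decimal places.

Raw difference: -171.895 − 171.724 = -343.619°.
Normalise into (−180°, 180°]: -343.619° + 360° = 16.381°.
Positive ⇒ the second point lies to the east; separation 16.381°.

16.381° east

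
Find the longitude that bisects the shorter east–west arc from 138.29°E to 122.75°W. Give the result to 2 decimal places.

Signed shortest Δλ from +138.29° to -122.75° is +98.96°.
Midpoint longitude = +138.29° + (+98.96°)/2 = +138.29° + 49.48° = +187.77°.
Normalise into (−180°, 180°]: -172.23°.
(The naïve average (+138.29 + -122.75)/2 = 7.77° is on the wrong side of the globe.)

172.23°W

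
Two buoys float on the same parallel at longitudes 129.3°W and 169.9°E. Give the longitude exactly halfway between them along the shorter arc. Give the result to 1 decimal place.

159.7°W

Signed shortest Δλ from -129.3° to +169.9° is -60.8°.
Midpoint longitude = -129.3° + (-60.8°)/2 = -129.3° − 30.4° = -159.7°.
(The naïve average (-129.3 + +169.9)/2 = 20.3° is on the wrong side of the globe.)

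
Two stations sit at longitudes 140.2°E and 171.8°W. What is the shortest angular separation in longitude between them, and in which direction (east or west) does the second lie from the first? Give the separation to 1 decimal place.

Raw difference: -171.8 − 140.2 = -312.0°.
Normalise into (−180°, 180°]: -312.0° + 360° = 48.0°.
Positive ⇒ the second point lies to the east; separation 48.0°.

48.0° east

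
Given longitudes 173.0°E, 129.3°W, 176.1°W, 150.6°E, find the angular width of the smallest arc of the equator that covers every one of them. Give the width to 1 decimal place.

80.1°

Sort the longitudes: -176.1°, -129.3°, +150.6°, +173.0°.
Eastward gaps between consecutive values (wrapping around): 46.8°, 279.9°, 22.4°, 10.9°.
Largest gap = 279.9° ⇒ minimal covering band is its complement: 360° − 279.9° = 80.1°.
Band runs from +150.6° eastward to -129.3°, crossing the antimeridian.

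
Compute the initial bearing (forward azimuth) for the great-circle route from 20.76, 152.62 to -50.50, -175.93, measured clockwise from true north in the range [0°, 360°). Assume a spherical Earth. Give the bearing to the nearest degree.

160°

Δλ = -175.93 − 152.62 = -328.55°; wrapped into (−180°, 180°]: 31.45°.
θ = atan2( sin Δλ · cos φ₂ , cos φ₁ · sin φ₂ − sin φ₁ · cos φ₂ · cos Δλ )
  = atan2(0.33188, -0.91387) = 160.041° → normalised to [0°, 360°): 160.041°.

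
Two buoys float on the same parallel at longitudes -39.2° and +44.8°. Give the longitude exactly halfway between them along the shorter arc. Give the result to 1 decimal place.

Signed shortest Δλ from -39.2° to +44.8° is +84.0°.
Midpoint longitude = -39.2° + (+84.0°)/2 = -39.2° + 42.0° = +2.8°.

+2.8°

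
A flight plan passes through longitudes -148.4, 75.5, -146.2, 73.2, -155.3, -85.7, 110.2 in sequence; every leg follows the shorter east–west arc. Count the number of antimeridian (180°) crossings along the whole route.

5

Leg 1: -148.4° → +75.5°, shortest Δλ = -136.1° (west) — crosses 180°.
Leg 2: +75.5° → -146.2°, shortest Δλ = 138.3° (east) — crosses 180°.
Leg 3: -146.2° → +73.2°, shortest Δλ = -140.6° (west) — crosses 180°.
Leg 4: +73.2° → -155.3°, shortest Δλ = 131.5° (east) — crosses 180°.
Leg 5: -155.3° → -85.7°, shortest Δλ = 69.6° (east) — does not cross 180°.
Leg 6: -85.7° → +110.2°, shortest Δλ = -164.1° (west) — crosses 180°.
Total crossings: 5.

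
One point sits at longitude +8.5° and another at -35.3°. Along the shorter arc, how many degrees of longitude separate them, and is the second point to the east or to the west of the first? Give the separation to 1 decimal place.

Raw difference: -35.3 − 8.5 = -43.8°.
Normalise into (−180°, 180°]: -43.8° stays -43.8°.
Negative ⇒ the second point lies to the west; separation 43.8°.

43.8° west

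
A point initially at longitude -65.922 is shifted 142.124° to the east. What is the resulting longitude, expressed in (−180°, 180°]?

Start at -65.922°; shift +142.124° → +76.202°.
+76.202° already lies in (−180°, 180°].

+76.202°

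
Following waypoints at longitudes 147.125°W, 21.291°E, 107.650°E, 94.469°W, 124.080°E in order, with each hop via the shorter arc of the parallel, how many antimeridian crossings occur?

2

Leg 1: -147.125° → +21.291°, shortest Δλ = 168.416° (east) — does not cross 180°.
Leg 2: +21.291° → +107.650°, shortest Δλ = 86.359° (east) — does not cross 180°.
Leg 3: +107.650° → -94.469°, shortest Δλ = 157.881° (east) — crosses 180°.
Leg 4: -94.469° → +124.080°, shortest Δλ = -141.451° (west) — crosses 180°.
Total crossings: 2.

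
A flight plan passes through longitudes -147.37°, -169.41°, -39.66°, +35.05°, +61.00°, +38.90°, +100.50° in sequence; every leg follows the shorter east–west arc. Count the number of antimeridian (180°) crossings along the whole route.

Leg 1: -147.37° → -169.41°, shortest Δλ = -22.04° (west) — does not cross 180°.
Leg 2: -169.41° → -39.66°, shortest Δλ = 129.75° (east) — does not cross 180°.
Leg 3: -39.66° → +35.05°, shortest Δλ = 74.71° (east) — does not cross 180°.
Leg 4: +35.05° → +61.00°, shortest Δλ = 25.95° (east) — does not cross 180°.
Leg 5: +61.00° → +38.90°, shortest Δλ = -22.1° (west) — does not cross 180°.
Leg 6: +38.90° → +100.50°, shortest Δλ = 61.6° (east) — does not cross 180°.
Total crossings: 0.

0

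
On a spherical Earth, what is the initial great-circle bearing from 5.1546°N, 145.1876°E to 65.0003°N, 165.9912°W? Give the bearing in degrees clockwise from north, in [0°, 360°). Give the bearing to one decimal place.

Δλ = -165.9912 − 145.1876 = -311.1788°; wrapped into (−180°, 180°]: 48.8212°.
θ = atan2( sin Δλ · cos φ₂ , cos φ₁ · sin φ₂ − sin φ₁ · cos φ₂ · cos Δλ )
  = atan2(0.31808, 0.87765) = 19.922° → normalised to [0°, 360°): 19.922°.

19.9°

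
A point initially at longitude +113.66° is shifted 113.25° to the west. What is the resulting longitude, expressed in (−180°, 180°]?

+0.41°

Start at +113.66°; shift −113.25° → +0.41°.
+0.41° already lies in (−180°, 180°].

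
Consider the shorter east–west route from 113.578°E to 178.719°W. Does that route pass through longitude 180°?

Yes

Naïve |-178.719 − 113.578| = 292.297° > 180°, so the shorter arc goes the other way round — across 180°.
Signed shortest Δλ = ((-178.719 − 113.578 + 180) mod 360) − 180 = 67.703°.
Going east by 67.703° from +113.578° passes through 180° before reaching -178.719°.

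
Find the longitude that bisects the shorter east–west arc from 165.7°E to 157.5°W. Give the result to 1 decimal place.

Signed shortest Δλ from +165.7° to -157.5° is +36.8°.
Midpoint longitude = +165.7° + (+36.8°)/2 = +165.7° + 18.4° = +184.1°.
Normalise into (−180°, 180°]: -175.9°.
(The naïve average (+165.7 + -157.5)/2 = 4.1° is on the wrong side of the globe.)

175.9°W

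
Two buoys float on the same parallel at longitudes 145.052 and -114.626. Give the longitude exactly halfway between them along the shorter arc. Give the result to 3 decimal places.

-164.787°

Signed shortest Δλ from +145.052° to -114.626° is +100.322°.
Midpoint longitude = +145.052° + (+100.322°)/2 = +145.052° + 50.161° = +195.213°.
Normalise into (−180°, 180°]: -164.787°.
(The naïve average (+145.052 + -114.626)/2 = 15.213° is on the wrong side of the globe.)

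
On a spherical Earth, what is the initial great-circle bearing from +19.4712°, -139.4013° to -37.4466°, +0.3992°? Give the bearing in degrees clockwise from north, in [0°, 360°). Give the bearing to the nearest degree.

126°

Δλ = 0.3992 − -139.4013 = 139.8005°.
θ = atan2( sin Δλ · cos φ₂ , cos φ₁ · sin φ₂ − sin φ₁ · cos φ₂ · cos Δλ )
  = atan2(0.51244, -0.37112) = 125.913° → normalised to [0°, 360°): 125.913°.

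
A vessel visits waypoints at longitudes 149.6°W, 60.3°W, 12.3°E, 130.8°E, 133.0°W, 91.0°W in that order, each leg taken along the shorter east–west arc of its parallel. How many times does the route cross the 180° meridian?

1

Leg 1: -149.6° → -60.3°, shortest Δλ = 89.3° (east) — does not cross 180°.
Leg 2: -60.3° → +12.3°, shortest Δλ = 72.6° (east) — does not cross 180°.
Leg 3: +12.3° → +130.8°, shortest Δλ = 118.5° (east) — does not cross 180°.
Leg 4: +130.8° → -133.0°, shortest Δλ = 96.2° (east) — crosses 180°.
Leg 5: -133.0° → -91.0°, shortest Δλ = 42.0° (east) — does not cross 180°.
Total crossings: 1.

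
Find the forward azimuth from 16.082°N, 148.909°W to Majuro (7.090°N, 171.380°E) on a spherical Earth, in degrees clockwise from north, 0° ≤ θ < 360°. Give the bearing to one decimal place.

261.7°

Δλ = 171.380 − -148.909 = 320.289°; wrapped into (−180°, 180°]: -39.711°.
θ = atan2( sin Δλ · cos φ₂ , cos φ₁ · sin φ₂ − sin φ₁ · cos φ₂ · cos Δλ )
  = atan2(-0.63403, -0.09287) = -98.333° → normalised to [0°, 360°): 261.667°.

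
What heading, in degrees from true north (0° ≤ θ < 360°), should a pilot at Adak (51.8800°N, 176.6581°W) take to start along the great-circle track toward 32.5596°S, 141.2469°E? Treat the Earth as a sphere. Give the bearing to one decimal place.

Δλ = 141.2469 − -176.6581 = 317.9050°; wrapped into (−180°, 180°]: -42.0950°.
θ = atan2( sin Δλ · cos φ₂ , cos φ₁ · sin φ₂ − sin φ₁ · cos φ₂ · cos Δλ )
  = atan2(-0.56500, -0.82424) = -145.570° → normalised to [0°, 360°): 214.430°.

214.4°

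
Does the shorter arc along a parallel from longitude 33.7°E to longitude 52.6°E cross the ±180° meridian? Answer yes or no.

Signed shortest Δλ = ((52.6 − 33.7 + 180) mod 360) − 180 = 18.9°.
Going east by 18.9° from +33.7° reaches +52.6° without touching 180°.

No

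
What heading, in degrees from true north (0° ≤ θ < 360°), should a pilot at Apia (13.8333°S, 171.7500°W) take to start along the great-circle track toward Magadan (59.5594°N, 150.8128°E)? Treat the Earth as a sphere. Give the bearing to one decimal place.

341.7°

Δλ = 150.8128 − -171.7500 = 322.5628°; wrapped into (−180°, 180°]: -37.4372°.
θ = atan2( sin Δλ · cos φ₂ , cos φ₁ · sin φ₂ − sin φ₁ · cos φ₂ · cos Δλ )
  = atan2(-0.30799, 0.93333) = -18.262° → normalised to [0°, 360°): 341.738°.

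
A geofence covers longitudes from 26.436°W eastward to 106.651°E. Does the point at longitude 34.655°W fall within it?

Band width going east from -26.436° to +106.651°: ((106.651 − -26.436) mod 360) = 133.087°.
Offset of -34.655° east of the west edge: ((-34.655 − -26.436) mod 360) = 351.781°.
351.781° > 133.087° ⇒ outside.

No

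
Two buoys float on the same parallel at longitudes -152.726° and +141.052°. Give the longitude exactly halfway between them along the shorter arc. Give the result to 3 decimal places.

Signed shortest Δλ from -152.726° to +141.052° is -66.222°.
Midpoint longitude = -152.726° + (-66.222°)/2 = -152.726° − 33.111° = -185.837°.
Normalise into (−180°, 180°]: +174.163°.
(The naïve average (-152.726 + +141.052)/2 = -5.837° is on the wrong side of the globe.)

+174.163°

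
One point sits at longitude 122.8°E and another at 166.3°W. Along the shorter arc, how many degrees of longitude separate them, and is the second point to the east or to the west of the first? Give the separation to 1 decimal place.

70.9° east

Raw difference: -166.3 − 122.8 = -289.1°.
Normalise into (−180°, 180°]: -289.1° + 360° = 70.9°.
Positive ⇒ the second point lies to the east; separation 70.9°.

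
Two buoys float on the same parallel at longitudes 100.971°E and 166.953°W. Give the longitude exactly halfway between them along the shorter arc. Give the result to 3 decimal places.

Signed shortest Δλ from +100.971° to -166.953° is +92.076°.
Midpoint longitude = +100.971° + (+92.076°)/2 = +100.971° + 46.038° = +147.009°.
(The naïve average (+100.971 + -166.953)/2 = -32.991° is on the wrong side of the globe.)

147.009°E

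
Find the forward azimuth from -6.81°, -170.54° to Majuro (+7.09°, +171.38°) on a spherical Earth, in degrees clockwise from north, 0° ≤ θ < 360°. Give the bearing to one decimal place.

307.3°

Δλ = 171.38 − -170.54 = 341.92°; wrapped into (−180°, 180°]: -18.08°.
θ = atan2( sin Δλ · cos φ₂ , cos φ₁ · sin φ₂ − sin φ₁ · cos φ₂ · cos Δλ )
  = atan2(-0.30797, 0.23442) = -52.723° → normalised to [0°, 360°): 307.277°.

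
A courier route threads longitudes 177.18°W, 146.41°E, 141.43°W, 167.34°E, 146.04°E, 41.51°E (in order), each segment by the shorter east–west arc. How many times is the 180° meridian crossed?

Leg 1: -177.18° → +146.41°, shortest Δλ = -36.41° (west) — crosses 180°.
Leg 2: +146.41° → -141.43°, shortest Δλ = 72.16° (east) — crosses 180°.
Leg 3: -141.43° → +167.34°, shortest Δλ = -51.23° (west) — crosses 180°.
Leg 4: +167.34° → +146.04°, shortest Δλ = -21.3° (west) — does not cross 180°.
Leg 5: +146.04° → +41.51°, shortest Δλ = -104.53° (west) — does not cross 180°.
Total crossings: 3.

3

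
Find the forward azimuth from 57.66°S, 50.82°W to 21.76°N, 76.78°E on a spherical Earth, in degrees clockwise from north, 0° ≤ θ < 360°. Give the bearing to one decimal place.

Δλ = 76.78 − -50.82 = 127.60°.
θ = atan2( sin Δλ · cos φ₂ , cos φ₁ · sin φ₂ − sin φ₁ · cos φ₂ · cos Δλ )
  = atan2(0.73583, -0.28046) = 110.864° → normalised to [0°, 360°): 110.864°.

110.9°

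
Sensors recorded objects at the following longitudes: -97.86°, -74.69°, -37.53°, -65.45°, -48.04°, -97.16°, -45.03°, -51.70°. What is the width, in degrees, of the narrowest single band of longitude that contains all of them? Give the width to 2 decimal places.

Sort the longitudes: -97.86°, -97.16°, -74.69°, -65.45°, -51.70°, -48.04°, -45.03°, -37.53°.
Eastward gaps between consecutive values (wrapping around): 0.70°, 22.47°, 9.24°, 13.75°, 3.66°, 3.01°, 7.50°, 299.67°.
Largest gap = 299.67° ⇒ minimal covering band is its complement: 360° − 299.67° = 60.33°.
Band runs from -97.86° eastward to -37.53°.

60.33°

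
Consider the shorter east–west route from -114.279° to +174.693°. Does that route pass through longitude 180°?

Naïve |174.693 − -114.279| = 288.972° > 180°, so the shorter arc goes the other way round — across 180°.
Signed shortest Δλ = ((174.693 − -114.279 + 180) mod 360) − 180 = -71.028°.
Going west by 71.028° from -114.279° passes through 180° before reaching +174.693°.

Yes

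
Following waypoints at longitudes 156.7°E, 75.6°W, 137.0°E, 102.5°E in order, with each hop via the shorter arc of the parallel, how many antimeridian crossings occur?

Leg 1: +156.7° → -75.6°, shortest Δλ = 127.7° (east) — crosses 180°.
Leg 2: -75.6° → +137.0°, shortest Δλ = -147.4° (west) — crosses 180°.
Leg 3: +137.0° → +102.5°, shortest Δλ = -34.5° (west) — does not cross 180°.
Total crossings: 2.

2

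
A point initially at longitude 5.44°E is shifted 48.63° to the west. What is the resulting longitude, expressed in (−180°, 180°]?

43.19°W

Start at +5.44°; shift −48.63° → -43.19°.
-43.19° already lies in (−180°, 180°].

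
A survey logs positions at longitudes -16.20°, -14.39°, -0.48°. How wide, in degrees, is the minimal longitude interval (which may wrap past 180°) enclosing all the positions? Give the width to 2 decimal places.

15.72°

Sort the longitudes: -16.20°, -14.39°, -0.48°.
Eastward gaps between consecutive values (wrapping around): 1.81°, 13.91°, 344.28°.
Largest gap = 344.28° ⇒ minimal covering band is its complement: 360° − 344.28° = 15.72°.
Band runs from -16.20° eastward to -0.48°.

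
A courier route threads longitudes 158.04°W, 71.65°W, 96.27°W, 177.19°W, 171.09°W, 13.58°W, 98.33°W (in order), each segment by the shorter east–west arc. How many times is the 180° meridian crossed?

0

Leg 1: -158.04° → -71.65°, shortest Δλ = 86.39° (east) — does not cross 180°.
Leg 2: -71.65° → -96.27°, shortest Δλ = -24.62° (west) — does not cross 180°.
Leg 3: -96.27° → -177.19°, shortest Δλ = -80.92° (west) — does not cross 180°.
Leg 4: -177.19° → -171.09°, shortest Δλ = 6.1° (east) — does not cross 180°.
Leg 5: -171.09° → -13.58°, shortest Δλ = 157.51° (east) — does not cross 180°.
Leg 6: -13.58° → -98.33°, shortest Δλ = -84.75° (west) — does not cross 180°.
Total crossings: 0.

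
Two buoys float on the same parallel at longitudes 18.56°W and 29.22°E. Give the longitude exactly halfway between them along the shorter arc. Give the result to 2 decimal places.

Signed shortest Δλ from -18.56° to +29.22° is +47.78°.
Midpoint longitude = -18.56° + (+47.78°)/2 = -18.56° + 23.89° = +5.33°.

5.33°E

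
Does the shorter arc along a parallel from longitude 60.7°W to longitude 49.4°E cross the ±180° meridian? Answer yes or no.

No

Signed shortest Δλ = ((49.4 − -60.7 + 180) mod 360) − 180 = 110.1°.
Going east by 110.1° from -60.7° reaches +49.4° without touching 180°.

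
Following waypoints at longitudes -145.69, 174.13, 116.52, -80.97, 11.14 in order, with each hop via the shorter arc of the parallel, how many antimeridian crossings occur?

2

Leg 1: -145.69° → +174.13°, shortest Δλ = -40.18° (west) — crosses 180°.
Leg 2: +174.13° → +116.52°, shortest Δλ = -57.61° (west) — does not cross 180°.
Leg 3: +116.52° → -80.97°, shortest Δλ = 162.51° (east) — crosses 180°.
Leg 4: -80.97° → +11.14°, shortest Δλ = 92.11° (east) — does not cross 180°.
Total crossings: 2.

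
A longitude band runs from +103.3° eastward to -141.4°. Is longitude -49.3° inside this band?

No

Band width going east from +103.3° to -141.4°: ((-141.4 − 103.3) mod 360) = 115.3°.
Offset of -49.3° east of the west edge: ((-49.3 − 103.3) mod 360) = 207.4°.
207.4° > 115.3° ⇒ outside.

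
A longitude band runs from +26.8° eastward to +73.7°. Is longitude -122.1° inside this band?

No

Band width going east from +26.8° to +73.7°: ((73.7 − 26.8) mod 360) = 46.9°.
Offset of -122.1° east of the west edge: ((-122.1 − 26.8) mod 360) = 211.1°.
211.1° > 46.9° ⇒ outside.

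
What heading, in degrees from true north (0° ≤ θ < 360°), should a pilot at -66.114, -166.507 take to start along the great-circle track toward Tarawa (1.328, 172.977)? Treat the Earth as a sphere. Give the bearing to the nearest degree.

338°

Δλ = 172.977 − -166.507 = 339.484°; wrapped into (−180°, 180°]: -20.516°.
θ = atan2( sin Δλ · cos φ₂ , cos φ₁ · sin φ₂ − sin φ₁ · cos φ₂ · cos Δλ )
  = atan2(-0.35037, 0.86551) = -22.039° → normalised to [0°, 360°): 337.961°.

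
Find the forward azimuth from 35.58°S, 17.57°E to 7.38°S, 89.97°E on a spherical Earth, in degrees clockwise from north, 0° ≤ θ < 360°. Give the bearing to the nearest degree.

Δλ = 89.97 − 17.57 = 72.40°.
θ = atan2( sin Δλ · cos φ₂ , cos φ₁ · sin φ₂ − sin φ₁ · cos φ₂ · cos Δλ )
  = atan2(0.94529, 0.07000) = 85.765° → normalised to [0°, 360°): 85.765°.

86°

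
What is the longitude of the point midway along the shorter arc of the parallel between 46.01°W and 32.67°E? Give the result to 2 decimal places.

6.67°W

Signed shortest Δλ from -46.01° to +32.67° is +78.68°.
Midpoint longitude = -46.01° + (+78.68°)/2 = -46.01° + 39.34° = -6.67°.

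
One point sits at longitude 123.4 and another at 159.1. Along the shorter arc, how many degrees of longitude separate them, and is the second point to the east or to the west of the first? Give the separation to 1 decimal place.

Raw difference: 159.1 − 123.4 = 35.7°.
Normalise into (−180°, 180°]: 35.7° stays 35.7°.
Positive ⇒ the second point lies to the east; separation 35.7°.

35.7° east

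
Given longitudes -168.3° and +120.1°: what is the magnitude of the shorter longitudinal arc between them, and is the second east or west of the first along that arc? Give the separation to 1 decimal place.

71.6° west

Raw difference: 120.1 − -168.3 = 288.4°.
Normalise into (−180°, 180°]: 288.4° − 360° = -71.6°.
Negative ⇒ the second point lies to the west; separation 71.6°.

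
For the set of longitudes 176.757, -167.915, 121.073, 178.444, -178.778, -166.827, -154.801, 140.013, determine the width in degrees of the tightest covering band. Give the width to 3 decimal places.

Sort the longitudes: -178.778°, -167.915°, -166.827°, -154.801°, +121.073°, +140.013°, +176.757°, +178.444°.
Eastward gaps between consecutive values (wrapping around): 10.863°, 1.088°, 12.026°, 275.874°, 18.940°, 36.744°, 1.687°, 2.778°.
Largest gap = 275.874° ⇒ minimal covering band is its complement: 360° − 275.874° = 84.126°.
Band runs from +121.073° eastward to -154.801°, crossing the antimeridian.

84.126°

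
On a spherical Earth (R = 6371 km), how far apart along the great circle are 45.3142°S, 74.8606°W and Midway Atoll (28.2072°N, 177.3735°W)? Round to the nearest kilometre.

13127 km

Δλ = -177.3735 − -74.8606 = -102.5129°.
Δφ = 28.2072 − -45.3142 = 73.5214°.
a = sin²(Δφ/2) + cos φ₁ · cos φ₂ · sin²(Δλ/2) = 0.735158.
c = 2·atan2(√a, √(1−a)) = 2.06044 rad → d = 6371·c ≈ 13127.09 km.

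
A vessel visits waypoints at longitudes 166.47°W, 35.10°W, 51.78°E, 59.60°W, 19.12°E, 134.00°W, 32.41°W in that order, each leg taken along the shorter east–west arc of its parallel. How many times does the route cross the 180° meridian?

Leg 1: -166.47° → -35.10°, shortest Δλ = 131.37° (east) — does not cross 180°.
Leg 2: -35.10° → +51.78°, shortest Δλ = 86.88° (east) — does not cross 180°.
Leg 3: +51.78° → -59.60°, shortest Δλ = -111.38° (west) — does not cross 180°.
Leg 4: -59.60° → +19.12°, shortest Δλ = 78.72° (east) — does not cross 180°.
Leg 5: +19.12° → -134.00°, shortest Δλ = -153.12° (west) — does not cross 180°.
Leg 6: -134.00° → -32.41°, shortest Δλ = 101.59° (east) — does not cross 180°.
Total crossings: 0.

0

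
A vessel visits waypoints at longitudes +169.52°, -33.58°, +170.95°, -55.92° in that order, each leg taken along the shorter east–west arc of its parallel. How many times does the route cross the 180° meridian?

Leg 1: +169.52° → -33.58°, shortest Δλ = 156.9° (east) — crosses 180°.
Leg 2: -33.58° → +170.95°, shortest Δλ = -155.47° (west) — crosses 180°.
Leg 3: +170.95° → -55.92°, shortest Δλ = 133.13° (east) — crosses 180°.
Total crossings: 3.

3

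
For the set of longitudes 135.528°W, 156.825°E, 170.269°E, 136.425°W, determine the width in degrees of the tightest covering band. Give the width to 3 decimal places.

67.647°

Sort the longitudes: -136.425°, -135.528°, +156.825°, +170.269°.
Eastward gaps between consecutive values (wrapping around): 0.897°, 292.353°, 13.444°, 53.306°.
Largest gap = 292.353° ⇒ minimal covering band is its complement: 360° − 292.353° = 67.647°.
Band runs from +156.825° eastward to -135.528°, crossing the antimeridian.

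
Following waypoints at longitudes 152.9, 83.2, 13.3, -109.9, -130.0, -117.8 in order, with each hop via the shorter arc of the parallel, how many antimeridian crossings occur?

Leg 1: +152.9° → +83.2°, shortest Δλ = -69.7° (west) — does not cross 180°.
Leg 2: +83.2° → +13.3°, shortest Δλ = -69.9° (west) — does not cross 180°.
Leg 3: +13.3° → -109.9°, shortest Δλ = -123.2° (west) — does not cross 180°.
Leg 4: -109.9° → -130.0°, shortest Δλ = -20.1° (west) — does not cross 180°.
Leg 5: -130.0° → -117.8°, shortest Δλ = 12.2° (east) — does not cross 180°.
Total crossings: 0.

0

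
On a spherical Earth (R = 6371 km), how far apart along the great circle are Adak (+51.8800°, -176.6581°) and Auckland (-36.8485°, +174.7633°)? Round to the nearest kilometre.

9901 km

Δλ = 174.7633 − -176.6581 = 351.4214°; wrapped into (−180°, 180°]: -8.5786°.
Δφ = -36.8485 − 51.8800 = -88.7285°.
a = sin²(Δφ/2) + cos φ₁ · cos φ₂ · sin²(Δλ/2) = 0.491668.
c = 2·atan2(√a, √(1−a)) = 1.55413 rad → d = 6371·c ≈ 9901.38 km.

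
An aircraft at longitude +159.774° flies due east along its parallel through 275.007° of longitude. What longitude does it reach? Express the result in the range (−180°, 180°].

+74.781°

Start at +159.774°; shift +275.007° → +434.781°.
+434.781° lies outside (−180°, 180°]; subtract 360° → +74.781°.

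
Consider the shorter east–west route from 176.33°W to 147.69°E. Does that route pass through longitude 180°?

Naïve |147.69 − -176.33| = 324.02° > 180°, so the shorter arc goes the other way round — across 180°.
Signed shortest Δλ = ((147.69 − -176.33 + 180) mod 360) − 180 = -35.98°.
Going west by 35.98° from -176.33° passes through 180° before reaching +147.69°.

Yes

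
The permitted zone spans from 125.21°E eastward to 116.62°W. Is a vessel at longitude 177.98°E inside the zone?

Band width going east from +125.21° to -116.62°: ((-116.62 − 125.21) mod 360) = 118.17°.
Offset of +177.98° east of the west edge: ((177.98 − 125.21) mod 360) = 52.77°.
52.77° ≤ 118.17° ⇒ inside.

Yes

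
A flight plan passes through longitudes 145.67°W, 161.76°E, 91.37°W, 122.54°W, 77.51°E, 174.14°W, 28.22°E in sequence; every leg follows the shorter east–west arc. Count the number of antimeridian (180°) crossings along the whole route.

Leg 1: -145.67° → +161.76°, shortest Δλ = -52.57° (west) — crosses 180°.
Leg 2: +161.76° → -91.37°, shortest Δλ = 106.87° (east) — crosses 180°.
Leg 3: -91.37° → -122.54°, shortest Δλ = -31.17° (west) — does not cross 180°.
Leg 4: -122.54° → +77.51°, shortest Δλ = -159.95° (west) — crosses 180°.
Leg 5: +77.51° → -174.14°, shortest Δλ = 108.35° (east) — crosses 180°.
Leg 6: -174.14° → +28.22°, shortest Δλ = -157.64° (west) — crosses 180°.
Total crossings: 5.

5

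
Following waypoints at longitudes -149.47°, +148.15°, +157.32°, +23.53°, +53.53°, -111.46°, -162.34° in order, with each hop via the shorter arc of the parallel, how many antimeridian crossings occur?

Leg 1: -149.47° → +148.15°, shortest Δλ = -62.38° (west) — crosses 180°.
Leg 2: +148.15° → +157.32°, shortest Δλ = 9.17° (east) — does not cross 180°.
Leg 3: +157.32° → +23.53°, shortest Δλ = -133.79° (west) — does not cross 180°.
Leg 4: +23.53° → +53.53°, shortest Δλ = 30.0° (east) — does not cross 180°.
Leg 5: +53.53° → -111.46°, shortest Δλ = -164.99° (west) — does not cross 180°.
Leg 6: -111.46° → -162.34°, shortest Δλ = -50.88° (west) — does not cross 180°.
Total crossings: 1.

1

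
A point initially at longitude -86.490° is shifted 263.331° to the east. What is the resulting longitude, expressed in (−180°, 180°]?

+176.841°

Start at -86.490°; shift +263.331° → +176.841°.
+176.841° already lies in (−180°, 180°].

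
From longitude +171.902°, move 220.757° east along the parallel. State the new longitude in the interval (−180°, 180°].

Start at +171.902°; shift +220.757° → +392.659°.
+392.659° lies outside (−180°, 180°]; subtract 360° → +32.659°.

+32.659°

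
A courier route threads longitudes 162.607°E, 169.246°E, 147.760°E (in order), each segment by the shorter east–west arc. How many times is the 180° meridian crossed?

Leg 1: +162.607° → +169.246°, shortest Δλ = 6.639° (east) — does not cross 180°.
Leg 2: +169.246° → +147.760°, shortest Δλ = -21.486° (west) — does not cross 180°.
Total crossings: 0.

0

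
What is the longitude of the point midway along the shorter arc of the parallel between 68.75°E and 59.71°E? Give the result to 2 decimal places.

Signed shortest Δλ from +68.75° to +59.71° is -9.04°.
Midpoint longitude = +68.75° + (-9.04°)/2 = +68.75° − 4.52° = +64.23°.

64.23°E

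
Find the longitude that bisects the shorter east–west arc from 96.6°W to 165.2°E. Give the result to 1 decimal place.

Signed shortest Δλ from -96.6° to +165.2° is -98.2°.
Midpoint longitude = -96.6° + (-98.2°)/2 = -96.6° − 49.1° = -145.7°.
(The naïve average (-96.6 + +165.2)/2 = 34.3° is on the wrong side of the globe.)

145.7°W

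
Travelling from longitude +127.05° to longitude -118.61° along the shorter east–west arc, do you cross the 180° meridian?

Naïve |-118.61 − 127.05| = 245.66° > 180°, so the shorter arc goes the other way round — across 180°.
Signed shortest Δλ = ((-118.61 − 127.05 + 180) mod 360) − 180 = 114.34°.
Going east by 114.34° from +127.05° passes through 180° before reaching -118.61°.

Yes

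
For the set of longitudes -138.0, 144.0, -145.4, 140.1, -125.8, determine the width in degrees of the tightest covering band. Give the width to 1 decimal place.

94.1°

Sort the longitudes: -145.4°, -138.0°, -125.8°, +140.1°, +144.0°.
Eastward gaps between consecutive values (wrapping around): 7.4°, 12.2°, 265.9°, 3.9°, 70.6°.
Largest gap = 265.9° ⇒ minimal covering band is its complement: 360° − 265.9° = 94.1°.
Band runs from +140.1° eastward to -125.8°, crossing the antimeridian.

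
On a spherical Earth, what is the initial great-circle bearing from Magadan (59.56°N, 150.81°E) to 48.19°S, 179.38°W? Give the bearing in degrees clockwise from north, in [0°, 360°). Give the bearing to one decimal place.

Δλ = -179.38 − 150.81 = -330.19°; wrapped into (−180°, 180°]: 29.81°.
θ = atan2( sin Δλ · cos φ₂ , cos φ₁ · sin φ₂ − sin φ₁ · cos φ₂ · cos Δλ )
  = atan2(0.33141, -0.87634) = 159.284° → normalised to [0°, 360°): 159.284°.

159.3°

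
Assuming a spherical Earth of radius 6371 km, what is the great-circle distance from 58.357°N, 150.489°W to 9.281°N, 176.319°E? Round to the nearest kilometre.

Δλ = 176.319 − -150.489 = 326.808°; wrapped into (−180°, 180°]: -33.192°.
Δφ = 9.281 − 58.357 = -49.076°.
a = sin²(Δφ/2) + cos φ₁ · cos φ₂ · sin²(Δλ/2) = 0.214710.
c = 2·atan2(√a, √(1−a)) = 0.96358 rad → d = 6371·c ≈ 6138.99 km.

6139 km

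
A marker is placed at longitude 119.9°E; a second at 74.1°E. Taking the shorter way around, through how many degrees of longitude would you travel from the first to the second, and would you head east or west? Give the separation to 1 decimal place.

Raw difference: 74.1 − 119.9 = -45.8°.
Normalise into (−180°, 180°]: -45.8° stays -45.8°.
Negative ⇒ the second point lies to the west; separation 45.8°.

45.8° west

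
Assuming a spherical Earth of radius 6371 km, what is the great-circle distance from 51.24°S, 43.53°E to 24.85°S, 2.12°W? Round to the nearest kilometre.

Δλ = -2.12 − 43.53 = -45.65°.
Δφ = -24.85 − -51.24 = 26.39°.
a = sin²(Δφ/2) + cos φ₁ · cos φ₂ · sin²(Δλ/2) = 0.137592.
c = 2·atan2(√a, √(1−a)) = 0.76003 rad → d = 6371·c ≈ 4842.15 km.

4842 km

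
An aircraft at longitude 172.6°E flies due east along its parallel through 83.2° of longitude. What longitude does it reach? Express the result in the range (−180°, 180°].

104.2°W

Start at +172.6°; shift +83.2° → +255.8°.
+255.8° lies outside (−180°, 180°]; subtract 360° → -104.2°.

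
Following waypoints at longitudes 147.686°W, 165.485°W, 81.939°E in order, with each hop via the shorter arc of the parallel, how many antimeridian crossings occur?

Leg 1: -147.686° → -165.485°, shortest Δλ = -17.799° (west) — does not cross 180°.
Leg 2: -165.485° → +81.939°, shortest Δλ = -112.576° (west) — crosses 180°.
Total crossings: 1.

1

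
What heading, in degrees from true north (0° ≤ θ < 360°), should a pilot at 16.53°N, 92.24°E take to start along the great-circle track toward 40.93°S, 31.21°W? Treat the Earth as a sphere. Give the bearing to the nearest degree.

231°

Δλ = -31.21 − 92.24 = -123.45°.
θ = atan2( sin Δλ · cos φ₂ , cos φ₁ · sin φ₂ − sin φ₁ · cos φ₂ · cos Δλ )
  = atan2(-0.63037, -0.50957) = -128.951° → normalised to [0°, 360°): 231.049°.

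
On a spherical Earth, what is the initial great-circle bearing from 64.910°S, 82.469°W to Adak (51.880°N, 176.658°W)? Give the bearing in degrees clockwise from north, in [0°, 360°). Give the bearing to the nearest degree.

Δλ = -176.658 − -82.469 = -94.189°.
θ = atan2( sin Δλ · cos φ₂ , cos φ₁ · sin φ₂ − sin φ₁ · cos φ₂ · cos Δλ )
  = atan2(-0.61566, 0.29276) = -64.568° → normalised to [0°, 360°): 295.432°.

295°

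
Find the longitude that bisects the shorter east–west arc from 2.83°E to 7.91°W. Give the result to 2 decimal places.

Signed shortest Δλ from +2.83° to -7.91° is -10.74°.
Midpoint longitude = +2.83° + (-10.74°)/2 = +2.83° − 5.37° = -2.54°.

2.54°W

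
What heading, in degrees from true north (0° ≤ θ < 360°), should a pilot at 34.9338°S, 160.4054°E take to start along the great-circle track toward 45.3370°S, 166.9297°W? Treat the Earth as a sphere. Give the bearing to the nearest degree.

Δλ = -166.9297 − 160.4054 = -327.3351°; wrapped into (−180°, 180°]: 32.6649°.
θ = atan2( sin Δλ · cos φ₂ , cos φ₁ · sin φ₂ − sin φ₁ · cos φ₂ · cos Δλ )
  = atan2(0.37939, -0.24424) = 122.772° → normalised to [0°, 360°): 122.772°.

123°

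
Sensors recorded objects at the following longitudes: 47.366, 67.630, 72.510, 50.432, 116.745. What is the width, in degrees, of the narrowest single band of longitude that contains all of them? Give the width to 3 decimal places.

69.379°

Sort the longitudes: +47.366°, +50.432°, +67.630°, +72.510°, +116.745°.
Eastward gaps between consecutive values (wrapping around): 3.066°, 17.198°, 4.880°, 44.235°, 290.621°.
Largest gap = 290.621° ⇒ minimal covering band is its complement: 360° − 290.621° = 69.379°.
Band runs from +47.366° eastward to +116.745°.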